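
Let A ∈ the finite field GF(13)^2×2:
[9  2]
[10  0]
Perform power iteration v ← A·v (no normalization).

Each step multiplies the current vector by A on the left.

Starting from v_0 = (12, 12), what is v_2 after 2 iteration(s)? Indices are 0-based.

v_0 = (12, 12).
v_1 = A·v_0 = (2, 3).
v_2 = A·v_1 = (11, 7).

v_2 = (11, 7)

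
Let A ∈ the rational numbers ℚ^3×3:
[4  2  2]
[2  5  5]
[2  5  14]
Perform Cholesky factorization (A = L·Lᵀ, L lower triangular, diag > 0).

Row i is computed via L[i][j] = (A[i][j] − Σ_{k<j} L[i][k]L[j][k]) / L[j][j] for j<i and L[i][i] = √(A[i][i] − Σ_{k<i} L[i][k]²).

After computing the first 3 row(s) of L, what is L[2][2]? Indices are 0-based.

Step 1: L[0][0] = √(4) = 2.
  L[1][0] = (2) / L[0][0] = 1.
Step 2: L[1][1] = √(4) = 2.
  L[2][0] = (2) / L[0][0] = 1.
  L[2][1] = (4) / L[1][1] = 2.
Step 3: L[2][2] = √(9) = 3.

L[2][2] = 3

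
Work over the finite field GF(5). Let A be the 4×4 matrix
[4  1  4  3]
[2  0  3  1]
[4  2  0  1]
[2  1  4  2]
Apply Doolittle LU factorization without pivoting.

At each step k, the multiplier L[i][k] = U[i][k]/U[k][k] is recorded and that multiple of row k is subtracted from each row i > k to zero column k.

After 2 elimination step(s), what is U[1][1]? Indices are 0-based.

k=0: U[0][0]=4
  eliminate (1,0): mult=3, new row 1: (0, 2, 1, 2); set L[1][0]=3
  eliminate (2,0): mult=1, new row 2: (0, 1, 1, 3); set L[2][0]=1
  eliminate (3,0): mult=3, new row 3: (0, 3, 2, 3); set L[3][0]=3
k=1: U[1][1]=2
  eliminate (2,1): mult=3, new row 2: (0, 0, 3, 2); set L[2][1]=3
  eliminate (3,1): mult=4, new row 3: (0, 0, 3, 0); set L[3][1]=4

U[1][1] = 2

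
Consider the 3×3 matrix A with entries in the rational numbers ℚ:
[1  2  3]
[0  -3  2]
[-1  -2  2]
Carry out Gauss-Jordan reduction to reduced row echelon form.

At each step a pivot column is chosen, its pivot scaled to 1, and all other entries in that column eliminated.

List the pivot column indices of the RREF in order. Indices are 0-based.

pivot columns: 0, 1, 2

[1] R0 /= 1  ⇒  (1, 2, 3)
     R2 -= -1·R0  ⇒  (0, 0, 5)
[2] R1 /= -3  ⇒  (0, 1, -2/3)
     R0 -= 2·R1  ⇒  (1, 0, 13/3)
[3] R2 /= 5  ⇒  (0, 0, 1)
     R0 -= 13/3·R2  ⇒  (1, 0, 0)
     R1 -= -2/3·R2  ⇒  (0, 1, 0)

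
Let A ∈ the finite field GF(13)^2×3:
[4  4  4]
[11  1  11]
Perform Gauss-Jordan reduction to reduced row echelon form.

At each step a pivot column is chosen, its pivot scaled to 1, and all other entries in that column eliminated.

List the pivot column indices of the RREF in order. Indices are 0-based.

pivot columns: 0, 1

pivot(0,0)=4: scale R0 → (1, 1, 1)
  clear (1,0): R1 −= (11)R0 → (0, 3, 0)
pivot(1,1)=3: scale R1 → (0, 1, 0)
  clear (0,1): R0 −= (1)R1 → (1, 0, 1)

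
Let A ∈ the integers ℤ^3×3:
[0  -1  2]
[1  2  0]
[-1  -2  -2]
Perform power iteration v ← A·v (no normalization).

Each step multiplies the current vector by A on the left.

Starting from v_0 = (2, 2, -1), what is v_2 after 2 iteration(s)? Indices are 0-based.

v_2 = (-14, 8, 0)

v_0 = (2, 2, -1).
v_1 = A·v_0 = (-4, 6, -4).
v_2 = A·v_1 = (-14, 8, 0).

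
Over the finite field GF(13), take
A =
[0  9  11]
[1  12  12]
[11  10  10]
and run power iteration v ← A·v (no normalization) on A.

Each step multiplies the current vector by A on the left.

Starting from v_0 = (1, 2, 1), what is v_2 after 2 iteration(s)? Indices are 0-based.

v_0 = (1, 2, 1).
v_1 = A·v_0 = (3, 11, 2).
v_2 = A·v_1 = (4, 3, 7).

v_2 = (4, 3, 7)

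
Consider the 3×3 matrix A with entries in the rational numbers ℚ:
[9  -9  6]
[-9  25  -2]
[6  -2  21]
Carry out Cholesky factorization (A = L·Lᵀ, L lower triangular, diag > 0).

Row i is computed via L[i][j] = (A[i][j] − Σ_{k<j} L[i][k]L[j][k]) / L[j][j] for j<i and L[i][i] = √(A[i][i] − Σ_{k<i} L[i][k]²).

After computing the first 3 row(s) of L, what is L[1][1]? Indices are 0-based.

L[1][1] = 4

Step 1: L[0][0] = √(9) = 3.
  L[1][0] = (-9) / L[0][0] = -3.
Step 2: L[1][1] = √(16) = 4.
  L[2][0] = (6) / L[0][0] = 2.
  L[2][1] = (4) / L[1][1] = 1.
Step 3: L[2][2] = √(16) = 4.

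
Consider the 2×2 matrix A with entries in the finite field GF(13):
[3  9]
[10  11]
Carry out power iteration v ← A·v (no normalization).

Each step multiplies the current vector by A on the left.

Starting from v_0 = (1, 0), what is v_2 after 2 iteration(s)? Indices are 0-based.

v_0 = (1, 0).
v_1 = A·v_0 = (3, 10).
v_2 = A·v_1 = (8, 10).

v_2 = (8, 10)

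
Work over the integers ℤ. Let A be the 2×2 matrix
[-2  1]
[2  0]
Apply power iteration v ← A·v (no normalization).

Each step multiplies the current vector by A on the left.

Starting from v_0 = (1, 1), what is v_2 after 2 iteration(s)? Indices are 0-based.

v_0 = (1, 1).
v_1 = A·v_0 = (-1, 2).
v_2 = A·v_1 = (4, -2).

v_2 = (4, -2)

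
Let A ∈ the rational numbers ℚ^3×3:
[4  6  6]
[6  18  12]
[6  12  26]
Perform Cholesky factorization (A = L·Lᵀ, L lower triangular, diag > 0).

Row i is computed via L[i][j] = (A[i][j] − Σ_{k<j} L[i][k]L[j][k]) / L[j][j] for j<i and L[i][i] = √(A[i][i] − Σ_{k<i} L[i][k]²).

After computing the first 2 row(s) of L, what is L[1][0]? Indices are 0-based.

L[1][0] = 3

Step 1: L[0][0] = √(4) = 2.
  L[1][0] = (6) / L[0][0] = 3.
Step 2: L[1][1] = √(9) = 3.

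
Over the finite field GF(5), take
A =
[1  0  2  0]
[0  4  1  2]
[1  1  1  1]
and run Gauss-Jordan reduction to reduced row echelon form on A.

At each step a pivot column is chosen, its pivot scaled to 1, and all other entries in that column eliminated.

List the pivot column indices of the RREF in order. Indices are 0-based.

[1] R0 /= 1  ⇒  (1, 0, 2, 0)
     R2 -= 1·R0  ⇒  (0, 1, 4, 1)
[2] R1 /= 4  ⇒  (0, 1, 4, 3)
     R2 -= 1·R1  ⇒  (0, 0, 0, 3)
column 2 empty below row 2
[3] R2 /= 3  ⇒  (0, 0, 0, 1)
     R1 -= 3·R2  ⇒  (0, 1, 4, 0)

pivot columns: 0, 1, 3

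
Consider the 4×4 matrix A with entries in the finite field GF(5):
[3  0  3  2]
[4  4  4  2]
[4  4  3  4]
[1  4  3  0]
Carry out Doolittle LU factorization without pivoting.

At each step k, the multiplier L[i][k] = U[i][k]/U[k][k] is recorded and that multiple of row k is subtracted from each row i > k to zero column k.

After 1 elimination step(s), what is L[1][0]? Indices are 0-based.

k=0: U[0][0]=3
  eliminate (1,0): mult=3, new row 1: (0, 4, 0, 1); set L[1][0]=3
  eliminate (2,0): mult=3, new row 2: (0, 4, 4, 3); set L[2][0]=3
  eliminate (3,0): mult=2, new row 3: (0, 4, 2, 1); set L[3][0]=2

L[1][0] = 3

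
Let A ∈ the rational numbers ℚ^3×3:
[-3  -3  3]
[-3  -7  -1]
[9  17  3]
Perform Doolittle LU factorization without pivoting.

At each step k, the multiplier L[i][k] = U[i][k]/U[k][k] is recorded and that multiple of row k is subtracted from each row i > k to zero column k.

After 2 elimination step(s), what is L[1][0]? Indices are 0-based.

L[1][0] = 1

Step 1: pivot at (0,0) is -3.
  row1 ← row1 − (1)·row0  ⇒  L[1][0]=1, U row1=(0, -4, -4)
  row2 ← row2 − (-3)·row0  ⇒  L[2][0]=-3, U row2=(0, 8, 12)
Step 2: pivot at (1,1) is -4.
  row2 ← row2 − (-2)·row1  ⇒  L[2][1]=-2, U row2=(0, 0, 4)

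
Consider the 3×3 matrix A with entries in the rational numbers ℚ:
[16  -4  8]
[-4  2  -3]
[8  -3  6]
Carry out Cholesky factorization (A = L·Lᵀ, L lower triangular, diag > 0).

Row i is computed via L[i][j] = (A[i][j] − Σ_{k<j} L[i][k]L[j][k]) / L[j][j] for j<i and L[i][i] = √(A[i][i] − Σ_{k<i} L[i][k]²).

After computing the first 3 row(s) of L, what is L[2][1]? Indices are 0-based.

Step 1: L[0][0] = √(16) = 4.
  L[1][0] = (-4) / L[0][0] = -1.
Step 2: L[1][1] = √(1) = 1.
  L[2][0] = (8) / L[0][0] = 2.
  L[2][1] = (-1) / L[1][1] = -1.
Step 3: L[2][2] = √(1) = 1.

L[2][1] = -1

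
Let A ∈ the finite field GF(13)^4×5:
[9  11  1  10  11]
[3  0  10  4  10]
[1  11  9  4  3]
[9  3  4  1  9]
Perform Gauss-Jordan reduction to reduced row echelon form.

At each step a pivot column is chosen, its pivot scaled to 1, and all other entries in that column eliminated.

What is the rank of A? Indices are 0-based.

rank = 4

pivot(0,0)=9: scale R0 → (1, 7, 3, 4, 7)
  clear (1,0): R1 −= (3)R0 → (0, 5, 1, 5, 2)
  clear (2,0): R2 −= (1)R0 → (0, 4, 6, 0, 9)
  clear (3,0): R3 −= (9)R0 → (0, 5, 3, 4, 11)
pivot(1,1)=5: scale R1 → (0, 1, 8, 1, 3)
  clear (0,1): R0 −= (7)R1 → (1, 0, 12, 10, 12)
  clear (2,1): R2 −= (4)R1 → (0, 0, 0, 9, 10)
  clear (3,1): R3 −= (5)R1 → (0, 0, 2, 12, 9)
pivot(2,2): swap R2↔R3
pivot(2,2)=2: scale R2 → (0, 0, 1, 6, 11)
  clear (0,2): R0 −= (12)R2 → (1, 0, 0, 3, 10)
  clear (1,2): R1 −= (8)R2 → (0, 1, 0, 5, 6)
pivot(3,3)=9: scale R3 → (0, 0, 0, 1, 4)
  clear (0,3): R0 −= (3)R3 → (1, 0, 0, 0, 11)
  clear (1,3): R1 −= (5)R3 → (0, 1, 0, 0, 12)
  clear (2,3): R2 −= (6)R3 → (0, 0, 1, 0, 0)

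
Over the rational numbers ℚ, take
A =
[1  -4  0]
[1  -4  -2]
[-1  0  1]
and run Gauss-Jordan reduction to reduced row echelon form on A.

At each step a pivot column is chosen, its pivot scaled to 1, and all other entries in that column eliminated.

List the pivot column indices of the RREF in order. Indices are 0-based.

pivot columns: 0, 1, 2

step 1: normalize row 0 (÷1) = (1, -4, 0)
  row 1: subtract 1×row0 = (0, 0, -2)
  row 2: subtract -1×row0 = (0, -4, 1)
step 2: exchange rows 1,2
step 2: normalize row 1 (÷-4) = (0, 1, -1/4)
  row 0: subtract -4×row1 = (1, 0, -1)
step 3: normalize row 2 (÷-2) = (0, 0, 1)
  row 0: subtract -1×row2 = (1, 0, 0)
  row 1: subtract -1/4×row2 = (0, 1, 0)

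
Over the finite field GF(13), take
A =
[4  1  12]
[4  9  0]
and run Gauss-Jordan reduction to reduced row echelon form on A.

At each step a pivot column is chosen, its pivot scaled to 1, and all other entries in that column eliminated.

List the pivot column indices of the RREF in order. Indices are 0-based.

[1] R0 /= 4  ⇒  (1, 10, 3)
     R1 -= 4·R0  ⇒  (0, 8, 1)
[2] R1 /= 8  ⇒  (0, 1, 5)
     R0 -= 10·R1  ⇒  (1, 0, 5)

pivot columns: 0, 1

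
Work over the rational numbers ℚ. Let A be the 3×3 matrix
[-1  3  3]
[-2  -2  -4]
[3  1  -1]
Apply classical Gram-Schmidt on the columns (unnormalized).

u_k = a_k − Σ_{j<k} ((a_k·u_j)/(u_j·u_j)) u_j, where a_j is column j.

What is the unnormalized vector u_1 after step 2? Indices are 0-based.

Step 1: u_0 = a_0 = (-1, -2, 3).
Step 2: u_1 = a_1 − (2/7)·u_0 = (23/7, -10/7, 1/7).

u_1 = (23/7, -10/7, 1/7)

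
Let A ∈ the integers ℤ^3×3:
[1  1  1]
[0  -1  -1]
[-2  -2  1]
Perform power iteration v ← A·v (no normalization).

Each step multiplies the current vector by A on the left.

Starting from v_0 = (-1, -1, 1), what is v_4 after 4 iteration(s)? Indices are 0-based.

v_0 = (-1, -1, 1).
v_1 = A·v_0 = (-1, 0, 5).
v_2 = A·v_1 = (4, -5, 7).
v_3 = A·v_2 = (6, -2, 9).
v_4 = A·v_3 = (13, -7, 1).

v_4 = (13, -7, 1)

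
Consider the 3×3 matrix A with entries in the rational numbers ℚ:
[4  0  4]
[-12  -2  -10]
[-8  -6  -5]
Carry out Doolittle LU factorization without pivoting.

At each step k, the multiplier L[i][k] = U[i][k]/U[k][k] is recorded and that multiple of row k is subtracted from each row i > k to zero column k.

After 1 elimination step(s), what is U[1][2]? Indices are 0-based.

U[1][2] = 2

Step 1: pivot at (0,0) is 4.
  row1 ← row1 − (-3)·row0  ⇒  L[1][0]=-3, U row1=(0, -2, 2)
  row2 ← row2 − (-2)·row0  ⇒  L[2][0]=-2, U row2=(0, -6, 3)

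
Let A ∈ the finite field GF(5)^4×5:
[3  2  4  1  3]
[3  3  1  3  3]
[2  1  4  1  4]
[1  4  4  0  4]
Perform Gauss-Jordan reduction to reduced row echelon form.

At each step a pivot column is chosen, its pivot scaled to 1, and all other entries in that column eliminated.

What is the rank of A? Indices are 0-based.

rank = 4

pivot(0,0)=3: scale R0 → (1, 4, 3, 2, 1)
  clear (1,0): R1 −= (3)R0 → (0, 1, 2, 2, 0)
  clear (2,0): R2 −= (2)R0 → (0, 3, 3, 2, 2)
  clear (3,0): R3 −= (1)R0 → (0, 0, 1, 3, 3)
pivot(1,1)=1: scale R1 → (0, 1, 2, 2, 0)
  clear (0,1): R0 −= (4)R1 → (1, 0, 0, 4, 1)
  clear (2,1): R2 −= (3)R1 → (0, 0, 2, 1, 2)
pivot(2,2)=2: scale R2 → (0, 0, 1, 3, 1)
  clear (1,2): R1 −= (2)R2 → (0, 1, 0, 1, 3)
  clear (3,2): R3 −= (1)R2 → (0, 0, 0, 0, 2)
col 3: no nonzero at/below row 3; advance.
pivot(3,4)=2: scale R3 → (0, 0, 0, 0, 1)
  clear (0,4): R0 −= (1)R3 → (1, 0, 0, 4, 0)
  clear (1,4): R1 −= (3)R3 → (0, 1, 0, 1, 0)
  clear (2,4): R2 −= (1)R3 → (0, 0, 1, 3, 0)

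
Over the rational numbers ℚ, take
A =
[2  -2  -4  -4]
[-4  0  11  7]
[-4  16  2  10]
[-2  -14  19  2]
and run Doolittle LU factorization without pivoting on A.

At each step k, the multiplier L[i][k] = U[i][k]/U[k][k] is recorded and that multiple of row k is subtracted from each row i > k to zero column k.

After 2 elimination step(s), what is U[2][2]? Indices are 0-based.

[col 0] pivot 2
  R1 -= -2*R0 → (0, -4, 3, -1)  (L[1][0] := -2)
  R2 -= -2*R0 → (0, 12, -6, 2)  (L[2][0] := -2)
  R3 -= -1*R0 → (0, -16, 15, -2)  (L[3][0] := -1)
[col 1] pivot -4
  R2 -= -3*R1 → (0, 0, 3, -1)  (L[2][1] := -3)
  R3 -= 4*R1 → (0, 0, 3, 2)  (L[3][1] := 4)

U[2][2] = 3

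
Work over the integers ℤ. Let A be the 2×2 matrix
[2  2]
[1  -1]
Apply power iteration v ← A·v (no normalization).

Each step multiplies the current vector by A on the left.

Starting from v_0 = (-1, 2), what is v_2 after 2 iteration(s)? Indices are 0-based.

v_2 = (-2, 5)

v_0 = (-1, 2).
v_1 = A·v_0 = (2, -3).
v_2 = A·v_1 = (-2, 5).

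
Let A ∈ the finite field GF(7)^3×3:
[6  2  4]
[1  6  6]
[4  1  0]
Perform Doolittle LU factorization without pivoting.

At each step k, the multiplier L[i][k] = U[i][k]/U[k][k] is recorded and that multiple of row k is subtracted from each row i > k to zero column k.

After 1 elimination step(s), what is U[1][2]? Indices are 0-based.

k=0: U[0][0]=6
  eliminate (1,0): mult=6, new row 1: (0, 1, 3); set L[1][0]=6
  eliminate (2,0): mult=3, new row 2: (0, 2, 2); set L[2][0]=3

U[1][2] = 3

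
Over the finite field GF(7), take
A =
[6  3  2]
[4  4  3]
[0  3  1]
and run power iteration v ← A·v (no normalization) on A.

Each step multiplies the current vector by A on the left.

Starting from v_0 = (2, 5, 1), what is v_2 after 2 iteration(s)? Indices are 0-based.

v_2 = (5, 1, 4)

v_0 = (2, 5, 1).
v_1 = A·v_0 = (1, 3, 2).
v_2 = A·v_1 = (5, 1, 4).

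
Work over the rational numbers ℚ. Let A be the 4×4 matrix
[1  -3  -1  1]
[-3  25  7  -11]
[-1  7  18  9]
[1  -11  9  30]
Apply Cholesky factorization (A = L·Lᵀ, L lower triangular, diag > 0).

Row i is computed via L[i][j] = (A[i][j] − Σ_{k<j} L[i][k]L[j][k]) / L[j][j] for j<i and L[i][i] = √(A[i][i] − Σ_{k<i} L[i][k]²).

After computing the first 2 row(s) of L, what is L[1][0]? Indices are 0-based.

Step 1: L[0][0] = √(1) = 1.
  L[1][0] = (-3) / L[0][0] = -3.
Step 2: L[1][1] = √(16) = 4.

L[1][0] = -3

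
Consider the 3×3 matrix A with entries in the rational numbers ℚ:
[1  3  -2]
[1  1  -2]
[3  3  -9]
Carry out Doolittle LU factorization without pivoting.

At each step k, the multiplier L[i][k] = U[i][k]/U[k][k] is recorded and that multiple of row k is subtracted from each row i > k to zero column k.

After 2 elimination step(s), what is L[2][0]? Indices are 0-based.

[col 0] pivot 1
  R1 -= 1*R0 → (0, -2, 0)  (L[1][0] := 1)
  R2 -= 3*R0 → (0, -6, -3)  (L[2][0] := 3)
[col 1] pivot -2
  R2 -= 3*R1 → (0, 0, -3)  (L[2][1] := 3)

L[2][0] = 3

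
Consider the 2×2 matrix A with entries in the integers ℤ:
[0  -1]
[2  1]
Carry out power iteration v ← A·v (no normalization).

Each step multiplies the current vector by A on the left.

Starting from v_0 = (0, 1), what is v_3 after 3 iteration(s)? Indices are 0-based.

v_3 = (1, -3)

v_0 = (0, 1).
v_1 = A·v_0 = (-1, 1).
v_2 = A·v_1 = (-1, -1).
v_3 = A·v_2 = (1, -3).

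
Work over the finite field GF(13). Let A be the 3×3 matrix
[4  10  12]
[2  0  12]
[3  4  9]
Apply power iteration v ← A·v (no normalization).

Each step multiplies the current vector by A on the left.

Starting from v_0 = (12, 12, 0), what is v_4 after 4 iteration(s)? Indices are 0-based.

v_0 = (12, 12, 0).
v_1 = A·v_0 = (12, 11, 6).
v_2 = A·v_1 = (9, 5, 4).
v_3 = A·v_2 = (4, 1, 5).
v_4 = A·v_3 = (8, 3, 9).

v_4 = (8, 3, 9)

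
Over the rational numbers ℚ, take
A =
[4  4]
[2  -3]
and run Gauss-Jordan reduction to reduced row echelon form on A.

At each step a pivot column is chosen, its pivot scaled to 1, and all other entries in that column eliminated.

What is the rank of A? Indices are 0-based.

rank = 2

step 1: normalize row 0 (÷4) = (1, 1)
  row 1: subtract 2×row0 = (0, -5)
step 2: normalize row 1 (÷-5) = (0, 1)
  row 0: subtract 1×row1 = (1, 0)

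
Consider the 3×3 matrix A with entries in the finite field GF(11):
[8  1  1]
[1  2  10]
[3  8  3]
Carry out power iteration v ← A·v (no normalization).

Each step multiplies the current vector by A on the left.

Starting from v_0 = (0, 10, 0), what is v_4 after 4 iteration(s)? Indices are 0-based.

v_0 = (0, 10, 0).
v_1 = A·v_0 = (10, 9, 3).
v_2 = A·v_1 = (4, 3, 1).
v_3 = A·v_2 = (3, 9, 6).
v_4 = A·v_3 = (6, 4, 0).

v_4 = (6, 4, 0)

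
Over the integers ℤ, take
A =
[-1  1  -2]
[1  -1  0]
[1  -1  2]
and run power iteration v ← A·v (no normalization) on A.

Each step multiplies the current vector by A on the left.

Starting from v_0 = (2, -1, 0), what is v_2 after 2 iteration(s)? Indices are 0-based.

v_0 = (2, -1, 0).
v_1 = A·v_0 = (-3, 3, 3).
v_2 = A·v_1 = (0, -6, 0).

v_2 = (0, -6, 0)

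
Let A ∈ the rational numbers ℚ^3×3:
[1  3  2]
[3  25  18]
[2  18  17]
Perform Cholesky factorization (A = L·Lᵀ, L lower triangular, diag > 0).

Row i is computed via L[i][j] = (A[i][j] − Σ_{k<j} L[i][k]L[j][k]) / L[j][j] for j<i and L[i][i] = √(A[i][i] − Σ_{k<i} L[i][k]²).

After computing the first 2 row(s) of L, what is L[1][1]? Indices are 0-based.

L[1][1] = 4

Step 1: L[0][0] = √(1) = 1.
  L[1][0] = (3) / L[0][0] = 3.
Step 2: L[1][1] = √(16) = 4.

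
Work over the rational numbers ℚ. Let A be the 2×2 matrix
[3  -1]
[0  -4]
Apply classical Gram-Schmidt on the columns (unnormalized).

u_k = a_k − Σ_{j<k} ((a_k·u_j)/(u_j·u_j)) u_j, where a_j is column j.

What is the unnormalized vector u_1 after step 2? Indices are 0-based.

Step 1: u_0 = a_0 = (3, 0).
Step 2: u_1 = a_1 − (-1/3)·u_0 = (0, -4).

u_1 = (0, -4)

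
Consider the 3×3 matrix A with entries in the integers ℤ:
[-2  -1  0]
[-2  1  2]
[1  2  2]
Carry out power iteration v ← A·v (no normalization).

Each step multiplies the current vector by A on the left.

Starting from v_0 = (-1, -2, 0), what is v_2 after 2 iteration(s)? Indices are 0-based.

v_2 = (-8, -18, -6)

v_0 = (-1, -2, 0).
v_1 = A·v_0 = (4, 0, -5).
v_2 = A·v_1 = (-8, -18, -6).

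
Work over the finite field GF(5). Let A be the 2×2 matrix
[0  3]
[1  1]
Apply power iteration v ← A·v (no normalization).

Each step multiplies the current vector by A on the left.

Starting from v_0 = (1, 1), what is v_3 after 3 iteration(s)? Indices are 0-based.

v_3 = (0, 1)

v_0 = (1, 1).
v_1 = A·v_0 = (3, 2).
v_2 = A·v_1 = (1, 0).
v_3 = A·v_2 = (0, 1).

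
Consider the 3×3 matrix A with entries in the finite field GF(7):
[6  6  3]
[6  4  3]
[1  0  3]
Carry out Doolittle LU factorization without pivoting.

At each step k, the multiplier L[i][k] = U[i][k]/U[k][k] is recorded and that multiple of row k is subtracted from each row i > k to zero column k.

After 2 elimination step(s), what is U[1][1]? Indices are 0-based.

[col 0] pivot 6
  R1 -= 1*R0 → (0, 5, 0)  (L[1][0] := 1)
  R2 -= 6*R0 → (0, 6, 6)  (L[2][0] := 6)
[col 1] pivot 5
  R2 -= 4*R1 → (0, 0, 6)  (L[2][1] := 4)

U[1][1] = 5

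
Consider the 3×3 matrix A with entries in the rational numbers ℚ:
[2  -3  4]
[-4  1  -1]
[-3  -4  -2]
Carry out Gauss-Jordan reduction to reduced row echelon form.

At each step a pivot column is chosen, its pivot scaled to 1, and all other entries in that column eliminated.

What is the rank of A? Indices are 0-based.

rank = 3

[1] R0 /= 2  ⇒  (1, -3/2, 2)
     R1 -= -4·R0  ⇒  (0, -5, 7)
     R2 -= -3·R0  ⇒  (0, -17/2, 4)
[2] R1 /= -5  ⇒  (0, 1, -7/5)
     R0 -= -3/2·R1  ⇒  (1, 0, -1/10)
     R2 -= -17/2·R1  ⇒  (0, 0, -79/10)
[3] R2 /= -79/10  ⇒  (0, 0, 1)
     R0 -= -1/10·R2  ⇒  (1, 0, 0)
     R1 -= -7/5·R2  ⇒  (0, 1, 0)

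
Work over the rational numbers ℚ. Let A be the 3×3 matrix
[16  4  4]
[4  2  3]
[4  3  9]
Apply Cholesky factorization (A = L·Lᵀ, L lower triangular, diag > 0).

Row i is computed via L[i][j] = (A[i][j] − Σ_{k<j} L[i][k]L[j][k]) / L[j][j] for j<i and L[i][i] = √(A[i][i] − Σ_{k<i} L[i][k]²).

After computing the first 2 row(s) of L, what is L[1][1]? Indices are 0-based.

L[1][1] = 1

Step 1: L[0][0] = √(16) = 4.
  L[1][0] = (4) / L[0][0] = 1.
Step 2: L[1][1] = √(1) = 1.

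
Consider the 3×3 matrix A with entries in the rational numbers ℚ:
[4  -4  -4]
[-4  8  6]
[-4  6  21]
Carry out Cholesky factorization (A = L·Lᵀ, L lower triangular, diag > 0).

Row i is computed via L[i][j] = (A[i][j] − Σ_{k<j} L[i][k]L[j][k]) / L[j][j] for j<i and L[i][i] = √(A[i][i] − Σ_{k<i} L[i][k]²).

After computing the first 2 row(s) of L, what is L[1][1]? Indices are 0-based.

L[1][1] = 2

Step 1: L[0][0] = √(4) = 2.
  L[1][0] = (-4) / L[0][0] = -2.
Step 2: L[1][1] = √(4) = 2.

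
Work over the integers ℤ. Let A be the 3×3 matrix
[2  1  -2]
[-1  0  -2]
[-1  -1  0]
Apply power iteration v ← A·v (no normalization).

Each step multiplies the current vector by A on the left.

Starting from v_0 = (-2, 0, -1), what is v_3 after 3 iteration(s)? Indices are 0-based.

v_3 = (-6, 8, 6)

v_0 = (-2, 0, -1).
v_1 = A·v_0 = (-2, 4, 2).
v_2 = A·v_1 = (-4, -2, -2).
v_3 = A·v_2 = (-6, 8, 6).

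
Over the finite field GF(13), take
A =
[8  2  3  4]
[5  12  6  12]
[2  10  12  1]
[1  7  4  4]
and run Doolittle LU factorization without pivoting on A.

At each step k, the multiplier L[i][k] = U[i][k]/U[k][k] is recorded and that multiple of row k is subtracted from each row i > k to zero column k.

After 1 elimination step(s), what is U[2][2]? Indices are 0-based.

[col 0] pivot 8
  R1 -= 12*R0 → (0, 1, 9, 3)  (L[1][0] := 12)
  R2 -= 10*R0 → (0, 3, 8, 0)  (L[2][0] := 10)
  R3 -= 5*R0 → (0, 10, 2, 10)  (L[3][0] := 5)

U[2][2] = 8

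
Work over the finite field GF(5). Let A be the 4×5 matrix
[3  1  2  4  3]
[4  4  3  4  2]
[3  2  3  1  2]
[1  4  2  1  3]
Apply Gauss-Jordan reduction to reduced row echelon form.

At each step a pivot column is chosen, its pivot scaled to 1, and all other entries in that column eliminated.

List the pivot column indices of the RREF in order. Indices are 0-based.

pivot columns: 0, 1, 2, 3

step 1: normalize row 0 (÷3) = (1, 2, 4, 3, 1)
  row 1: subtract 4×row0 = (0, 1, 2, 2, 3)
  row 2: subtract 3×row0 = (0, 1, 1, 2, 4)
  row 3: subtract 1×row0 = (0, 2, 3, 3, 2)
step 2: normalize row 1 (÷1) = (0, 1, 2, 2, 3)
  row 0: subtract 2×row1 = (1, 0, 0, 4, 0)
  row 2: subtract 1×row1 = (0, 0, 4, 0, 1)
  row 3: subtract 2×row1 = (0, 0, 4, 4, 1)
step 3: normalize row 2 (÷4) = (0, 0, 1, 0, 4)
  row 1: subtract 2×row2 = (0, 1, 0, 2, 0)
  row 3: subtract 4×row2 = (0, 0, 0, 4, 0)
step 4: normalize row 3 (÷4) = (0, 0, 0, 1, 0)
  row 0: subtract 4×row3 = (1, 0, 0, 0, 0)
  row 1: subtract 2×row3 = (0, 1, 0, 0, 0)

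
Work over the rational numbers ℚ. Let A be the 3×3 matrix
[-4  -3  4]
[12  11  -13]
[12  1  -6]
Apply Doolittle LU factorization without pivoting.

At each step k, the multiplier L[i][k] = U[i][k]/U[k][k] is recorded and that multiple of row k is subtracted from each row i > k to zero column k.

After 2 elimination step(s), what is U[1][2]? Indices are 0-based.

[col 0] pivot -4
  R1 -= -3*R0 → (0, 2, -1)  (L[1][0] := -3)
  R2 -= -3*R0 → (0, -8, 6)  (L[2][0] := -3)
[col 1] pivot 2
  R2 -= -4*R1 → (0, 0, 2)  (L[2][1] := -4)

U[1][2] = -1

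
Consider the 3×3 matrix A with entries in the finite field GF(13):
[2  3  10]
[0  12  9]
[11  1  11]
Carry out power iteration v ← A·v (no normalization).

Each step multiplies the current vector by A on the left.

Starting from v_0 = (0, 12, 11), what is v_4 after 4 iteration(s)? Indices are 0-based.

v_0 = (0, 12, 11).
v_1 = A·v_0 = (3, 9, 3).
v_2 = A·v_1 = (11, 5, 10).
v_3 = A·v_2 = (7, 7, 2).
v_4 = A·v_3 = (3, 11, 2).

v_4 = (3, 11, 2)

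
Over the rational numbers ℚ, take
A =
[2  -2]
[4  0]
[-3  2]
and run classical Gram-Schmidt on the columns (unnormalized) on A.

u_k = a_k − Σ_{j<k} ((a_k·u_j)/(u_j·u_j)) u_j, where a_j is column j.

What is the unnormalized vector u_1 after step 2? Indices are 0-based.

u_1 = (-38/29, 40/29, 28/29)

Step 1: u_0 = a_0 = (2, 4, -3).
Step 2: u_1 = a_1 − (-10/29)·u_0 = (-38/29, 40/29, 28/29).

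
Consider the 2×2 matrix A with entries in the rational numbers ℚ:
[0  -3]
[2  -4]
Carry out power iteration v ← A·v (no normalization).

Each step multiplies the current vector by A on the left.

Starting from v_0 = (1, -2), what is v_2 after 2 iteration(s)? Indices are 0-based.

v_0 = (1, -2).
v_1 = A·v_0 = (6, 10).
v_2 = A·v_1 = (-30, -28).

v_2 = (-30, -28)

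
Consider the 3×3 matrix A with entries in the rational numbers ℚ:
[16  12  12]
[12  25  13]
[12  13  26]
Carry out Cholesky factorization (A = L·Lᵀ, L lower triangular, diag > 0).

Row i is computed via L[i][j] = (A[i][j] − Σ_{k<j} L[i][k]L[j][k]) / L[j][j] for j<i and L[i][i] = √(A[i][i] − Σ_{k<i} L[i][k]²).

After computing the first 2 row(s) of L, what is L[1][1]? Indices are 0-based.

Step 1: L[0][0] = √(16) = 4.
  L[1][0] = (12) / L[0][0] = 3.
Step 2: L[1][1] = √(16) = 4.

L[1][1] = 4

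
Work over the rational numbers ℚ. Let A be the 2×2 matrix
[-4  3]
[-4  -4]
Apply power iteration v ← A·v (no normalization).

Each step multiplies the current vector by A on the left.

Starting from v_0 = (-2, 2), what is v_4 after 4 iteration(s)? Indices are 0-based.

v_4 = (1120, -2016)

v_0 = (-2, 2).
v_1 = A·v_0 = (14, 0).
v_2 = A·v_1 = (-56, -56).
v_3 = A·v_2 = (56, 448).
v_4 = A·v_3 = (1120, -2016).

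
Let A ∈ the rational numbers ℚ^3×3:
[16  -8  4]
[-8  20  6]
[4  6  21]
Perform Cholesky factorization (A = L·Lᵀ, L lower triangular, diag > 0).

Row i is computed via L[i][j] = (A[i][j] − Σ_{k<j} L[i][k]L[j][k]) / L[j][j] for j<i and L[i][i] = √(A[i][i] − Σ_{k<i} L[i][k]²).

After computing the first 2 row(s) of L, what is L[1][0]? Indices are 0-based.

L[1][0] = -2

Step 1: L[0][0] = √(16) = 4.
  L[1][0] = (-8) / L[0][0] = -2.
Step 2: L[1][1] = √(16) = 4.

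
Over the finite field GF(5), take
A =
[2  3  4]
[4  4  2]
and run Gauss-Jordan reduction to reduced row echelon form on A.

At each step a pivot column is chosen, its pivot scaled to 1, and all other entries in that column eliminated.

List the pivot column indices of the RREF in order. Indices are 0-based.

pivot columns: 0, 1

step 1: normalize row 0 (÷2) = (1, 4, 2)
  row 1: subtract 4×row0 = (0, 3, 4)
step 2: normalize row 1 (÷3) = (0, 1, 3)
  row 0: subtract 4×row1 = (1, 0, 0)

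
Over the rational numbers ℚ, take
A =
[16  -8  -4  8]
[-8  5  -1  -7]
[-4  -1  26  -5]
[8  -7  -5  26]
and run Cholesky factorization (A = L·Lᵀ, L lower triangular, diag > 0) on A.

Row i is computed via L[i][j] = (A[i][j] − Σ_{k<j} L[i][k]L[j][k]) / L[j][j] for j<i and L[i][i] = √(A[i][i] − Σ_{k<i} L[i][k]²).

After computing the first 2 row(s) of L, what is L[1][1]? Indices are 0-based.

L[1][1] = 1

Step 1: L[0][0] = √(16) = 4.
  L[1][0] = (-8) / L[0][0] = -2.
Step 2: L[1][1] = √(1) = 1.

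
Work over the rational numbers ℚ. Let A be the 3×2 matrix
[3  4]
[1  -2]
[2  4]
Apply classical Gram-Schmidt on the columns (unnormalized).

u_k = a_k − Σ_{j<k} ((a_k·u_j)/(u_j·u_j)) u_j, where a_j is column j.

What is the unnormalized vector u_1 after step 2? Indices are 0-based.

Step 1: u_0 = a_0 = (3, 1, 2).
Step 2: u_1 = a_1 − (9/7)·u_0 = (1/7, -23/7, 10/7).

u_1 = (1/7, -23/7, 10/7)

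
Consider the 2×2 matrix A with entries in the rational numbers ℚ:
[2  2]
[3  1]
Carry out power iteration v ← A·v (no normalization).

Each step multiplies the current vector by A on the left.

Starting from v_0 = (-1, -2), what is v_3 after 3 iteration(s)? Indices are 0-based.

v_0 = (-1, -2).
v_1 = A·v_0 = (-6, -5).
v_2 = A·v_1 = (-22, -23).
v_3 = A·v_2 = (-90, -89).

v_3 = (-90, -89)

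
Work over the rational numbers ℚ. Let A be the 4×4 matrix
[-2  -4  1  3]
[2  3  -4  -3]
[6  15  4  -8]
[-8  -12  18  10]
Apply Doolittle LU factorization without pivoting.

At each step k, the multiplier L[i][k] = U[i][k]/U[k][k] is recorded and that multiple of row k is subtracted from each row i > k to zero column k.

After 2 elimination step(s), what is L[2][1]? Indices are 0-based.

k=0: U[0][0]=-2
  eliminate (1,0): mult=-1, new row 1: (0, -1, -3, 0); set L[1][0]=-1
  eliminate (2,0): mult=-3, new row 2: (0, 3, 7, 1); set L[2][0]=-3
  eliminate (3,0): mult=4, new row 3: (0, 4, 14, -2); set L[3][0]=4
k=1: U[1][1]=-1
  eliminate (2,1): mult=-3, new row 2: (0, 0, -2, 1); set L[2][1]=-3
  eliminate (3,1): mult=-4, new row 3: (0, 0, 2, -2); set L[3][1]=-4

L[2][1] = -3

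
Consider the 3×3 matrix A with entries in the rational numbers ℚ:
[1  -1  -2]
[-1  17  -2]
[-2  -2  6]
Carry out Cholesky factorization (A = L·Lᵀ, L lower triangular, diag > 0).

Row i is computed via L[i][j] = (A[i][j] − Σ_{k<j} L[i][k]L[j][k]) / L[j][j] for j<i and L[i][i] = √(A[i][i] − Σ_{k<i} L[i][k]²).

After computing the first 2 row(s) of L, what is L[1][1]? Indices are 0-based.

Step 1: L[0][0] = √(1) = 1.
  L[1][0] = (-1) / L[0][0] = -1.
Step 2: L[1][1] = √(16) = 4.

L[1][1] = 4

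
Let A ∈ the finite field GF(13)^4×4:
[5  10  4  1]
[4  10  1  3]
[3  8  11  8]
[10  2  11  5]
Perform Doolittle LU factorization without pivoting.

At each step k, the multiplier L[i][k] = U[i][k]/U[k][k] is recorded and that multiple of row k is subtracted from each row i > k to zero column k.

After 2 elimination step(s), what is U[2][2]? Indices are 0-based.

[col 0] pivot 5
  R1 -= 6*R0 → (0, 2, 3, 10)  (L[1][0] := 6)
  R2 -= 11*R0 → (0, 2, 6, 10)  (L[2][0] := 11)
  R3 -= 2*R0 → (0, 8, 3, 3)  (L[3][0] := 2)
[col 1] pivot 2
  R2 -= 1*R1 → (0, 0, 3, 0)  (L[2][1] := 1)
  R3 -= 4*R1 → (0, 0, 4, 2)  (L[3][1] := 4)

U[2][2] = 3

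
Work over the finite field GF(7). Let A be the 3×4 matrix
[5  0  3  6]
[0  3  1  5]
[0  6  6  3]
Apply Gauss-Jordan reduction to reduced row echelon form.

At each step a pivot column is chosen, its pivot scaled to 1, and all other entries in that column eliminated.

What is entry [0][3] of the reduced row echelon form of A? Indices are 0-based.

step 1: normalize row 0 (÷5) = (1, 0, 2, 4)
step 2: normalize row 1 (÷3) = (0, 1, 5, 4)
  row 2: subtract 6×row1 = (0, 0, 4, 0)
step 3: normalize row 2 (÷4) = (0, 0, 1, 0)
  row 0: subtract 2×row2 = (1, 0, 0, 4)
  row 1: subtract 5×row2 = (0, 1, 0, 4)

M[0][3] = 4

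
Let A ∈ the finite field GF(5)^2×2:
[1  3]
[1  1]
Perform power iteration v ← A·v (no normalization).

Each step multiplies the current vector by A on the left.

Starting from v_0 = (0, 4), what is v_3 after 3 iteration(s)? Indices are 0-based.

v_3 = (2, 0)

v_0 = (0, 4).
v_1 = A·v_0 = (2, 4).
v_2 = A·v_1 = (4, 1).
v_3 = A·v_2 = (2, 0).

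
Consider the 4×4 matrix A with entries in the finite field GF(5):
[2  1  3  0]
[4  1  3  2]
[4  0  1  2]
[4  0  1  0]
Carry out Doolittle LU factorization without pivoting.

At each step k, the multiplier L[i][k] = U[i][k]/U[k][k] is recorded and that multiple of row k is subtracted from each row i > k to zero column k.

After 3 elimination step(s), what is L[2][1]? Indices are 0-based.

L[2][1] = 2

k=0: U[0][0]=2
  eliminate (1,0): mult=2, new row 1: (0, 4, 2, 2); set L[1][0]=2
  eliminate (2,0): mult=2, new row 2: (0, 3, 0, 2); set L[2][0]=2
  eliminate (3,0): mult=2, new row 3: (0, 3, 0, 0); set L[3][0]=2
k=1: U[1][1]=4
  eliminate (2,1): mult=2, new row 2: (0, 0, 1, 3); set L[2][1]=2
  eliminate (3,1): mult=2, new row 3: (0, 0, 1, 1); set L[3][1]=2
k=2: U[2][2]=1
  eliminate (3,2): mult=1, new row 3: (0, 0, 0, 3); set L[3][2]=1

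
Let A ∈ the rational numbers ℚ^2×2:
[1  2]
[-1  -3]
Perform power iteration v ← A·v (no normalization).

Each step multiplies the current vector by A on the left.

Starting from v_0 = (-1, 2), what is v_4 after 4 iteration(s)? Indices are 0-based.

v_0 = (-1, 2).
v_1 = A·v_0 = (3, -5).
v_2 = A·v_1 = (-7, 12).
v_3 = A·v_2 = (17, -29).
v_4 = A·v_3 = (-41, 70).

v_4 = (-41, 70)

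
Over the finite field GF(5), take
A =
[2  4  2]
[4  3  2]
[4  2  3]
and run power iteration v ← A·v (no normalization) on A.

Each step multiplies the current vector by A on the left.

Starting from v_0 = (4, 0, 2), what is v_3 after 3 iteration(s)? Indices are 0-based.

v_3 = (2, 1, 3)

v_0 = (4, 0, 2).
v_1 = A·v_0 = (2, 0, 2).
v_2 = A·v_1 = (3, 2, 4).
v_3 = A·v_2 = (2, 1, 3).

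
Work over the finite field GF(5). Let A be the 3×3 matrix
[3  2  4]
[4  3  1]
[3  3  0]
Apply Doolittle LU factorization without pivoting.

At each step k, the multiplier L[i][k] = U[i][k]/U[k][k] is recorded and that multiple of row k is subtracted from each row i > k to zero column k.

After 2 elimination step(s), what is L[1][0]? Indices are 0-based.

L[1][0] = 3

k=0: U[0][0]=3
  eliminate (1,0): mult=3, new row 1: (0, 2, 4); set L[1][0]=3
  eliminate (2,0): mult=1, new row 2: (0, 1, 1); set L[2][0]=1
k=1: U[1][1]=2
  eliminate (2,1): mult=3, new row 2: (0, 0, 4); set L[2][1]=3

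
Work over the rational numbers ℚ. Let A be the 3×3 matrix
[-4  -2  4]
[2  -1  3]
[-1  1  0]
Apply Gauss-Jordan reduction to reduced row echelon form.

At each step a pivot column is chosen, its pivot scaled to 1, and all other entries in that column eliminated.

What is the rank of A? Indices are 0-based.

pivot(0,0)=-4: scale R0 → (1, 1/2, -1)
  clear (1,0): R1 −= (2)R0 → (0, -2, 5)
  clear (2,0): R2 −= (-1)R0 → (0, 3/2, -1)
pivot(1,1)=-2: scale R1 → (0, 1, -5/2)
  clear (0,1): R0 −= (1/2)R1 → (1, 0, 1/4)
  clear (2,1): R2 −= (3/2)R1 → (0, 0, 11/4)
pivot(2,2)=11/4: scale R2 → (0, 0, 1)
  clear (0,2): R0 −= (1/4)R2 → (1, 0, 0)
  clear (1,2): R1 −= (-5/2)R2 → (0, 1, 0)

rank = 3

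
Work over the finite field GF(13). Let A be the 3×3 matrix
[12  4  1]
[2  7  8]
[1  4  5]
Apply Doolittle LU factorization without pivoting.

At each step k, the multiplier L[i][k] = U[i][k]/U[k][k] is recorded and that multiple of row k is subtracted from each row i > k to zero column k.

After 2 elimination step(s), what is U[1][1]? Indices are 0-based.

U[1][1] = 2

[col 0] pivot 12
  R1 -= 11*R0 → (0, 2, 10)  (L[1][0] := 11)
  R2 -= 12*R0 → (0, 8, 6)  (L[2][0] := 12)
[col 1] pivot 2
  R2 -= 4*R1 → (0, 0, 5)  (L[2][1] := 4)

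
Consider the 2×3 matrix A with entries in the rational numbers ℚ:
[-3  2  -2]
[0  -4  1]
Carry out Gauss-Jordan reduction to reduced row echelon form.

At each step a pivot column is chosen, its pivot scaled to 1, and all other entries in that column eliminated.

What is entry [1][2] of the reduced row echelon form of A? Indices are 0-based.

[1] R0 /= -3  ⇒  (1, -2/3, 2/3)
[2] R1 /= -4  ⇒  (0, 1, -1/4)
     R0 -= -2/3·R1  ⇒  (1, 0, 1/2)

M[1][2] = -1/4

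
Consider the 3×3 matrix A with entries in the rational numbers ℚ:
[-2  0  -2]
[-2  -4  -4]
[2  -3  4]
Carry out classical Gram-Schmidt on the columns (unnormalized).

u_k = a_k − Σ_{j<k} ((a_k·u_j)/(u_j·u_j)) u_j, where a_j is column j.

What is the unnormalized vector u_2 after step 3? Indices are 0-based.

u_2 = (49/37, -21/37, 28/37)

Step 1: u_0 = a_0 = (-2, -2, 2).
Step 2: u_1 = a_1 − (1/6)·u_0 = (1/3, -11/3, -10/3).
Step 3: u_2 = a_2 − (5/3)·u_0 − (1/37)·u_1 = (49/37, -21/37, 28/37).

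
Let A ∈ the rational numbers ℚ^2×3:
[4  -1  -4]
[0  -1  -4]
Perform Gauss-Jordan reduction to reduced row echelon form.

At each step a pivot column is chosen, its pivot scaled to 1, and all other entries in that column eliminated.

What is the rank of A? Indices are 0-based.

rank = 2

pivot(0,0)=4: scale R0 → (1, -1/4, -1)
pivot(1,1)=-1: scale R1 → (0, 1, 4)
  clear (0,1): R0 −= (-1/4)R1 → (1, 0, 0)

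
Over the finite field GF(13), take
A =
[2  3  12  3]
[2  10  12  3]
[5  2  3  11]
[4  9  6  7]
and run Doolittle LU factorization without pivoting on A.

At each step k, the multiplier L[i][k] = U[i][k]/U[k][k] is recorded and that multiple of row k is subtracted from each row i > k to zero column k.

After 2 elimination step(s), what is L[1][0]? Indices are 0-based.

k=0: U[0][0]=2
  eliminate (1,0): mult=1, new row 1: (0, 7, 0, 0); set L[1][0]=1
  eliminate (2,0): mult=9, new row 2: (0, 1, 12, 10); set L[2][0]=9
  eliminate (3,0): mult=2, new row 3: (0, 3, 8, 1); set L[3][0]=2
k=1: U[1][1]=7
  eliminate (2,1): mult=2, new row 2: (0, 0, 12, 10); set L[2][1]=2
  eliminate (3,1): mult=6, new row 3: (0, 0, 8, 1); set L[3][1]=6

L[1][0] = 1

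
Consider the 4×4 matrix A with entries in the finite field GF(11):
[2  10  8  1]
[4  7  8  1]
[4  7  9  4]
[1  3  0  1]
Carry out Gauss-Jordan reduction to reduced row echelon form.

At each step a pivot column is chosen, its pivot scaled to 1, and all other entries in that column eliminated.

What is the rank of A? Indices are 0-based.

step 1: normalize row 0 (÷2) = (1, 5, 4, 6)
  row 1: subtract 4×row0 = (0, 9, 3, 10)
  row 2: subtract 4×row0 = (0, 9, 4, 2)
  row 3: subtract 1×row0 = (0, 9, 7, 6)
step 2: normalize row 1 (÷9) = (0, 1, 4, 6)
  row 0: subtract 5×row1 = (1, 0, 6, 9)
  row 2: subtract 9×row1 = (0, 0, 1, 3)
  row 3: subtract 9×row1 = (0, 0, 4, 7)
step 3: normalize row 2 (÷1) = (0, 0, 1, 3)
  row 0: subtract 6×row2 = (1, 0, 0, 2)
  row 1: subtract 4×row2 = (0, 1, 0, 5)
  row 3: subtract 4×row2 = (0, 0, 0, 6)
step 4: normalize row 3 (÷6) = (0, 0, 0, 1)
  row 0: subtract 2×row3 = (1, 0, 0, 0)
  row 1: subtract 5×row3 = (0, 1, 0, 0)
  row 2: subtract 3×row3 = (0, 0, 1, 0)

rank = 4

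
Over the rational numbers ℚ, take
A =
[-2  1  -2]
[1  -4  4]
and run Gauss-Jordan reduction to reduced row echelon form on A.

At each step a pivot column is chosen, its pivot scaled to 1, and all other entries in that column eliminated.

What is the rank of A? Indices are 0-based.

[1] R0 /= -2  ⇒  (1, -1/2, 1)
     R1 -= 1·R0  ⇒  (0, -7/2, 3)
[2] R1 /= -7/2  ⇒  (0, 1, -6/7)
     R0 -= -1/2·R1  ⇒  (1, 0, 4/7)

rank = 2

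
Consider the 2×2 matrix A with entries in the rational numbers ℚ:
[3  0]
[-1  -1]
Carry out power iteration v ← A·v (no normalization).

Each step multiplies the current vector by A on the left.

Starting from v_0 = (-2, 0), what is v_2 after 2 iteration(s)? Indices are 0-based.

v_0 = (-2, 0).
v_1 = A·v_0 = (-6, 2).
v_2 = A·v_1 = (-18, 4).

v_2 = (-18, 4)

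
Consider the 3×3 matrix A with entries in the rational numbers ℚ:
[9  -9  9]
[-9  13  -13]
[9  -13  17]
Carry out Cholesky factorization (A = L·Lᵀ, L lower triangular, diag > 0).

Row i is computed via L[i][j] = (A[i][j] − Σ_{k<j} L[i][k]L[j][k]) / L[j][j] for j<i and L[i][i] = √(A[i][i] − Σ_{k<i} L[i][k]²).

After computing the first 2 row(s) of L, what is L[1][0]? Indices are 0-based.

Step 1: L[0][0] = √(9) = 3.
  L[1][0] = (-9) / L[0][0] = -3.
Step 2: L[1][1] = √(4) = 2.

L[1][0] = -3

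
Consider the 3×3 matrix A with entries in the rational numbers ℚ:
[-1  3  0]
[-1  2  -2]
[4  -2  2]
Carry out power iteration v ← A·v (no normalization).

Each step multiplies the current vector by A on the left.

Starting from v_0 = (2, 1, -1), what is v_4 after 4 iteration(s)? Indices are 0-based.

v_0 = (2, 1, -1).
v_1 = A·v_0 = (1, 2, 4).
v_2 = A·v_1 = (5, -5, 8).
v_3 = A·v_2 = (-20, -31, 46).
v_4 = A·v_3 = (-73, -134, 74).

v_4 = (-73, -134, 74)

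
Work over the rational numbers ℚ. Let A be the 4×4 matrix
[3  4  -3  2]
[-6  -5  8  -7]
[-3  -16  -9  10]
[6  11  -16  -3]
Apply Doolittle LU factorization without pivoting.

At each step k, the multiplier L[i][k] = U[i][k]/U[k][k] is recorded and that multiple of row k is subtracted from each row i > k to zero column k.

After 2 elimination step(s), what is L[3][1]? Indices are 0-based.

L[3][1] = 1

k=0: U[0][0]=3
  eliminate (1,0): mult=-2, new row 1: (0, 3, 2, -3); set L[1][0]=-2
  eliminate (2,0): mult=-1, new row 2: (0, -12, -12, 12); set L[2][0]=-1
  eliminate (3,0): mult=2, new row 3: (0, 3, -10, -7); set L[3][0]=2
k=1: U[1][1]=3
  eliminate (2,1): mult=-4, new row 2: (0, 0, -4, 0); set L[2][1]=-4
  eliminate (3,1): mult=1, new row 3: (0, 0, -12, -4); set L[3][1]=1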